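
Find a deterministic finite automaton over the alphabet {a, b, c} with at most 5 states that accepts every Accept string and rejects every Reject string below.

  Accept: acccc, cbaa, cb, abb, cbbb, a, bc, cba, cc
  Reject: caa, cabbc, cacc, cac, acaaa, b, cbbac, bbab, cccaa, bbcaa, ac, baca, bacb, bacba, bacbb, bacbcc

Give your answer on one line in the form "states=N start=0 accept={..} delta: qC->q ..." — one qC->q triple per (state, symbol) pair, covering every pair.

states=3 start=0 accept={0} delta: 0a->0 0b->1 0c->1 1a->2 1b->0 1c->0 2a->1 2b->2 2c->2

Fold the examples into a partial DFA from state 0: repeatedly fix the first undefined (state, symbol) met by the shortest-then-alphabetical prefix, trying targets in increasing order and rejecting any under which an Accept and a Reject string meet in one state with the same remainder; add a state when all current targets are rejected. Accepting states are where Accept strings end.
a: 0a undefined. 0a->0: ok.
b: 0b undefined. 0b->0: no, cb/bacb meet in 0 with "cb" left. Open state 1: 0b->1.
c: 0c undefined. 0c->0: no, acccc/caa meet in 0. 0c->1: ok.
ba: 1a undefined. 1a->0: no, cb/bacb meet in 1 with "b" left. 1a->1: no, bc/cac meet in 1 with "c" left. Open state 2: 1a->2.
bb: 1b undefined. 1b->0: ok.
bc: 1c undefined. 1c->0: ok.
bac: 2c undefined. 2c->0: no, acccc/cac meet in 0. 2c->1: no, acccc/cacc meet in 0. 2c->2: ok.
caa: 2a undefined. 2a->0: no, acccc/caa meet in 0. 2a->1: ok.
cab: 2b undefined. 2b->0: no, acccc/cabbc meet in 0. 2b->1: no, acccc/bacbb meet in 0. 2b->2: ok.
All examples now run through 3 states with every (state, symbol) defined. Accept strings end in {0}, Reject strings end in {1,2}; accept={0}.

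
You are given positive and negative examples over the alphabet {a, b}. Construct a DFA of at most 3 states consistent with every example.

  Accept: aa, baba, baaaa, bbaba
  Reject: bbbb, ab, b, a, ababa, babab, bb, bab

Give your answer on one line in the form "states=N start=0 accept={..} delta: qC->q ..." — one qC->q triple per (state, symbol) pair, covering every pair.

states=3 start=0 accept={2} delta: 0a->1 0b->0 1a->2 1b->1 2a->1 2b->0

Grow the machine one transition at a time. Run the examples from 0; the earliest place one falls off (shortest prefix, ties alphabetical) gets sent to the lowest-numbered state that keeps every Accept/Reject pair distinguishable — a pair clashes when both reach the same state with identical unread suffix — and to a fresh state only if none does.
a: 0a undefined. 0a->0: no, aa/a meet in 0. Open state 1: 0a->1.
b: 0b undefined. 0b->0: ok.
aa: 1a undefined. 1a->0: no, aa/bbbb meet in 0. 1a->1: no, aa/a meet in 1. Open state 2: 1a->2.
ab: 1b undefined. 1b->0: no, baba/a meet in 1. 1b->1: ok.
abab: 2b undefined. 2b->0: ok.
baaa: 2a undefined. 2a->0: no, baaaa/ab meet in 1. 2a->1: ok.
All examples now run through 3 states with every (state, symbol) defined. Accept strings end in {2}, Reject strings end in {0,1}; accept={2}.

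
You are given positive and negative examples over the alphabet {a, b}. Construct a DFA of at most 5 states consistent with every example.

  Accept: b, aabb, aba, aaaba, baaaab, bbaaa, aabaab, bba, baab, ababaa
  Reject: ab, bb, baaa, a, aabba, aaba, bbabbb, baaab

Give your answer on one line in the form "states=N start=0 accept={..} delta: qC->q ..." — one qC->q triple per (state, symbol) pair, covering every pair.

Grow the machine one transition at a time. Run the examples from 0; the earliest place one falls off (shortest prefix, ties alphabetical) gets sent to the lowest-numbered state that keeps every Accept/Reject pair distinguishable — a pair clashes when both reach the same state with identical unread suffix — and to a fresh state only if none does.
a: 0a undefined. 0a->0: no, b/ab meet in 0 with "b" left. Open state 1: 0a->1.
b: 0b undefined. 0b->0: no, b/bb meet in 0. 0b->1: no, b/a meet in 1. Open state 2: 0b->2.
aa: 1a undefined. 1a->0: no, aabb/bb meet in 2 with "b" left. 1a->1: no, aba/aaba meet in 1 with "ba" left. 1a->2: no, bba/aaba meet in 2 with "ba" left. Open state 3: 1a->3.
ab: 1b undefined. 1b->0: no, aba/a meet in 1. 1b->1: ok.
ba: 2a undefined. 2a->0: no, aba/baaa meet in 3. 2a->1: ok.
bb: 2b undefined. 2b->0: no, bbaaa/baaa meet in 3 with "a" left. 2b->1: ok.
aaa: 3a undefined. 3a->0: no, b/baaab meet in 2. 3a->1: ok.
aab: 3b undefined. 3b->0: ok.
All examples now run through 4 states with every (state, symbol) defined. Accept strings end in {0,2,3}, Reject strings end in {1}; accept={0,2,3}.

states=4 start=0 accept={0,2,3} delta: 0a->1 0b->2 1a->3 1b->1 2a->1 2b->1 3a->1 3b->0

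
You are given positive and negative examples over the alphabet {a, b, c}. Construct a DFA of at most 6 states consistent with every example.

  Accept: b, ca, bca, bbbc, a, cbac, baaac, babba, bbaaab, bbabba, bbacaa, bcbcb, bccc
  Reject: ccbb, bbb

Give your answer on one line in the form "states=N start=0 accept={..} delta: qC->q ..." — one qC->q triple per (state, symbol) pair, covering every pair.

states=3 start=0 accept={0,1} delta: 0a->0 0b->1 0c->0 1a->0 1b->2 1c->0 2a->0 2b->2 2c->0

Grow the machine one transition at a time. Run the examples from 0; the earliest place one falls off (shortest prefix, ties alphabetical) gets sent to the lowest-numbered state that keeps every Accept/Reject pair distinguishable — a pair clashes when both reach the same state with identical unread suffix — and to a fresh state only if none does.
a: 0a undefined. 0a->0: ok.
b: 0b undefined. 0b->0: no, b/bbb meet in 0. Open state 1: 0b->1.
c: 0c undefined. 0c->0: ok.
ba: 1a undefined. 1a->0: ok.
bb: 1b undefined. 1b->0: no, b/bbb meet in 1. 1b->1: no, b/ccbb meet in 1. Open state 2: 1b->2.
bc: 1c undefined. 1c->0: ok.
bba: 2a undefined. 2a->0: ok.
bbb: 2b undefined. 2b->0: no, ca/bbb meet in 0. 2b->1: no, b/bbb meet in 1. 2b->2: ok.
bbbc: 2c undefined. 2c->0: ok.
All examples now run through 3 states with every (state, symbol) defined. Accept strings end in {0,1}, Reject strings end in {2}; accept={0,1}.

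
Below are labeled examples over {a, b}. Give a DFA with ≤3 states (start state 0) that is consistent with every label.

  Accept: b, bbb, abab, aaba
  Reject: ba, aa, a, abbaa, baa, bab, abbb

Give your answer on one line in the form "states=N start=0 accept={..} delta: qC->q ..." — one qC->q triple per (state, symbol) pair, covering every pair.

states=3 start=0 accept={0} delta: 0a->1 0b->0 1a->1 1b->2 2a->0 2b->1

Grow the machine one transition at a time. Run the examples from 0; the earliest place one falls off (shortest prefix, ties alphabetical) gets sent to the lowest-numbered state that keeps every Accept/Reject pair distinguishable — a pair clashes when both reach the same state with identical unread suffix — and to a fresh state only if none does.
a: 0a undefined. 0a->0: no, bbb/abbb meet in 0 with "bbb" left. Open state 1: 0a->1.
b: 0b undefined. 0b->0: ok.
aa: 1a undefined. 1a->0: no, b/aa meet in 0. 1a->1: ok.
ab: 1b undefined. 1b->0: no, b/bab meet in 0. 1b->1: no, abab/ba meet in 1. Open state 2: 1b->2.
aba: 2a undefined. 2a->0: ok.
abb: 2b undefined. 2b->0: no, b/abbb meet in 0. 2b->1: ok.
All examples now run through 3 states with every (state, symbol) defined. Accept strings end in {0}, Reject strings end in {1,2}; accept={0}.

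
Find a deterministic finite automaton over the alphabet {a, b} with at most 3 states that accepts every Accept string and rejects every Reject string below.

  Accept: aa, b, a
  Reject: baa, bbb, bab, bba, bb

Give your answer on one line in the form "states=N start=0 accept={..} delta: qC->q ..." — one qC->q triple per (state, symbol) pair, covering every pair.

states=3 start=0 accept={0,1} delta: 0a->0 0b->1 1a->2 1b->2 2a->2 2b->2

Grow the machine one transition at a time. Run the examples from 0; the earliest place one falls off (shortest prefix, ties alphabetical) gets sent to the lowest-numbered state that keeps every Accept/Reject pair distinguishable — a pair clashes when both reach the same state with identical unread suffix — and to a fresh state only if none does.
a: 0a undefined. 0a->0: ok.
b: 0b undefined. 0b->0: no, aa/baa meet in 0. Open state 1: 0b->1.
ba: 1a undefined. 1a->0: no, aa/baa meet in 0. 1a->1: no, b/baa meet in 1. Open state 2: 1a->2.
bb: 1b undefined. 1b->0: no, aa/bba meet in 0. 1b->1: no, b/bbb meet in 1. 1b->2: ok.
baa: 2a undefined. 2a->0: no, aa/baa meet in 0. 2a->1: no, b/baa meet in 1. 2a->2: ok.
bab: 2b undefined. 2b->0: no, aa/bbb meet in 0. 2b->1: no, b/bbb meet in 1. 2b->2: ok.
All examples now run through 3 states with every (state, symbol) defined. Accept strings end in {0,1}, Reject strings end in {2}; accept={0,1}.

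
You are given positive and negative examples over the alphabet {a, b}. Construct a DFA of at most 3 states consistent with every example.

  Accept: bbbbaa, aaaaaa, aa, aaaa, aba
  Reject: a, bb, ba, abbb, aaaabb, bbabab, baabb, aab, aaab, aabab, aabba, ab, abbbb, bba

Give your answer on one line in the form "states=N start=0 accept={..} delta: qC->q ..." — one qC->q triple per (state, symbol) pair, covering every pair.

states=3 start=0 accept={2} delta: 0a->1 0b->0 1a->2 1b->1 2a->1 2b->0

Fold the examples into a partial DFA from state 0: repeatedly fix the first undefined (state, symbol) met by the shortest-then-alphabetical prefix, trying targets in increasing order and rejecting any under which an Accept and a Reject string meet in one state with the same remainder; add a state when all current targets are rejected. Accepting states are where Accept strings end.
a: 0a undefined. 0a->0: no, aaaaaa/a meet in 0. Open state 1: 0a->1.
b: 0b undefined. 0b->0: ok.
aa: 1a undefined. 1a->0: no, bbbbaa/bb meet in 0. 1a->1: no, bbbbaa/a meet in 1. Open state 2: 1a->2.
ab: 1b undefined. 1b->0: no, aba/a meet in 1. 1b->1: ok.
aaa: 2a undefined. 2a->0: no, aaaaaa/bb meet in 0. 2a->1: ok.
aab: 2b undefined. 2b->0: ok.
All examples now run through 3 states with every (state, symbol) defined. Accept strings end in {2}, Reject strings end in {0,1}; accept={2}.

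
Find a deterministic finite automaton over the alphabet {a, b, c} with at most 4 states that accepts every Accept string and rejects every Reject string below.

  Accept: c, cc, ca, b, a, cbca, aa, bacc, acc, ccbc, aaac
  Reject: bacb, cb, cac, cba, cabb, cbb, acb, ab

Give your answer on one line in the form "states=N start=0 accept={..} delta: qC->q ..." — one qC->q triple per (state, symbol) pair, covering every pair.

State merging on the prefix tree: take the shortest (then alphabetical) example prefix whose next move is undefined and point that move at state 0, else 1, else 2, ...; a target is out if some Accept/Reject pair would then sit in one state with the same input left (inseparable). If every existing state is out, open a new one.
a: 0a undefined. 0a->0: no, b/ab meet in 0 with "b" left. Open state 1: 0a->1.
b: 0b undefined. 0b->0: ok.
c: 0c undefined. 0c->0: no, c/cb meet in 0. 0c->1: ok.
aa: 1a undefined. 1a->0: no, c/cac meet in 1. 1a->1: no, cc/cac meet in 1 with "c" left. Open state 2: 1a->2.
ab: 1b undefined. 1b->0: no, c/cba meet in 1. 1b->1: no, c/cb meet in 1. 1b->2: no, ca/cb meet in 2. Open state 3: 1b->3.
ac: 1c undefined. 1c->0: no, cc/bacb meet in 0. 1c->1: ok.
aaa: 2a undefined. 2a->0: ok.
cab: 2b undefined. 2b->0: no, b/cabb meet in 0. 2b->1: ok.
cac: 2c undefined. 2c->0: no, b/cac meet in 0. 2c->1: no, c/cac meet in 1. 2c->2: no, ca/cac meet in 2. 2c->3: ok.
cba: 3a undefined. 3a->0: no, b/cba meet in 0. 3a->1: no, c/cba meet in 1. 3a->2: no, ca/cba meet in 2. 3a->3: ok.
cbb: 3b undefined. 3b->0: no, b/cbb meet in 0. 3b->1: no, c/cbb meet in 1. 3b->2: no, ca/cbb meet in 2. 3b->3: ok.
cbc: 3c undefined. 3c->0: ok.
All examples now run through 4 states with every (state, symbol) defined. Accept strings end in {0,1,2}, Reject strings end in {3}; accept={0,1,2}.

states=4 start=0 accept={0,1,2} delta: 0a->1 0b->0 0c->1 1a->2 1b->3 1c->1 2a->0 2b->1 2c->3 3a->3 3b->3 3c->0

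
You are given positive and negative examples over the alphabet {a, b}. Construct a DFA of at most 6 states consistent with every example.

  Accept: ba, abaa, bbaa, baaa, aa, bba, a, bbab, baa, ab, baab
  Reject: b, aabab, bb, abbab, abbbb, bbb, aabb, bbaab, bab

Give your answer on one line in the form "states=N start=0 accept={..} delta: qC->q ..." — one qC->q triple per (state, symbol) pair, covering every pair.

Grow the machine one transition at a time. Run the examples from 0; the earliest place one falls off (shortest prefix, ties alphabetical) gets sent to the lowest-numbered state that keeps every Accept/Reject pair distinguishable — a pair clashes when both reach the same state with identical unread suffix — and to a fresh state only if none does.
a: 0a undefined. 0a->0: no, bbab/abbab meet in 0 with "bbab" left. Open state 1: 0a->1.
b: 0b undefined. 0b->0: no, bbab/bab meet in 1 with "b" left. 0b->1: no, a/b meet in 1. Open state 2: 0b->2.
aa: 1a undefined. 1a->0: ok.
ab: 1b undefined. 1b->0: ok.
ba: 2a undefined. 2a->0: ok.
bb: 2b undefined. 2b->0: no, ba/bb meet in 0. 2b->1: no, ba/abbbb meet in 0. 2b->2: no, ba/bbaab meet in 0. Open state 3: 2b->3.
bba: 3a undefined. 3a->0: no, ba/bbaab meet in 0. 3a->1: ok.
bbb: 3b undefined. 3b->0: no, ba/abbbb meet in 0. 3b->1: no, bba/abbbb meet in 1. 3b->2: ok.
All examples now run through 4 states with every (state, symbol) defined. Accept strings end in {0,1}, Reject strings end in {2,3}; accept={0,1}.

states=4 start=0 accept={0,1} delta: 0a->1 0b->2 1a->0 1b->0 2a->0 2b->3 3a->1 3b->2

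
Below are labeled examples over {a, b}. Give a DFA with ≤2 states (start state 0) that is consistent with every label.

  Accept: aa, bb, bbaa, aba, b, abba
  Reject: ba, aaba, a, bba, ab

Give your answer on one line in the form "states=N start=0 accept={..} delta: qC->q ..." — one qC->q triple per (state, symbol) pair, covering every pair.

Fold the examples into a partial DFA from state 0: repeatedly fix the first undefined (state, symbol) met by the shortest-then-alphabetical prefix, trying targets in increasing order and rejecting any under which an Accept and a Reject string meet in one state with the same remainder; add a state when all current targets are rejected. Accepting states are where Accept strings end.
a: 0a undefined. 0a->0: no, aa/a meet in 0. Open state 1: 0a->1.
b: 0b undefined. 0b->0: ok.
aa: 1a undefined. 1a->0: ok.
ab: 1b undefined. 1b->0: no, aa/ab meet in 0. 1b->1: ok.
All examples now run through 2 states with every (state, symbol) defined. Accept strings end in {0}, Reject strings end in {1}; accept={0}.

states=2 start=0 accept={0} delta: 0a->1 0b->0 1a->0 1b->1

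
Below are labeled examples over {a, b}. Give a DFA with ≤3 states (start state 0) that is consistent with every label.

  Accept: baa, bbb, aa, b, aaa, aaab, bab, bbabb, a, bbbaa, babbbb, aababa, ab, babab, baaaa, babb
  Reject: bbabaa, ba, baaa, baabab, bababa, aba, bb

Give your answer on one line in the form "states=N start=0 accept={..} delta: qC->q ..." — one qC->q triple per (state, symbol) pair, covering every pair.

Fold the examples into a partial DFA from state 0: repeatedly fix the first undefined (state, symbol) met by the shortest-then-alphabetical prefix, trying targets in increasing order and rejecting any under which an Accept and a Reject string meet in one state with the same remainder; add a state when all current targets are rejected. Accepting states are where Accept strings end.
a: 0a undefined. 0a->0: ok.
b: 0b undefined. 0b->0: no, baa/bbabaa meet in 0. Open state 1: 0b->1.
ba: 1a undefined. 1a->0: no, baa/ba meet in 0. 1a->1: no, baa/ba meet in 1. Open state 2: 1a->2.
bb: 1b undefined. 1b->0: no, baa/bbabaa meet in 2 with "a" left. 1b->1: no, bbb/bb meet in 1. 1b->2: ok.
baa: 2a undefined. 2a->0: no, baa/bbabaa meet in 0. 2a->1: ok.
bab: 2b undefined. 2b->0: ok.
All examples now run through 3 states with every (state, symbol) defined. Accept strings end in {0,1}, Reject strings end in {2}; accept={0,1}.

states=3 start=0 accept={0,1} delta: 0a->0 0b->1 1a->2 1b->2 2a->1 2b->0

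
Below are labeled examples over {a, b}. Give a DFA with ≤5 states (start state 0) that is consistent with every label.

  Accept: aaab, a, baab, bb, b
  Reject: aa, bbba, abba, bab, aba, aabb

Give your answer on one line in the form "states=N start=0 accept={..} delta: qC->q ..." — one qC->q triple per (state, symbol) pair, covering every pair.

Grow the machine one transition at a time. Run the examples from 0; the earliest place one falls off (shortest prefix, ties alphabetical) gets sent to the lowest-numbered state that keeps every Accept/Reject pair distinguishable — a pair clashes when both reach the same state with identical unread suffix — and to a fresh state only if none does.
a: 0a undefined. 0a->0: no, a/aa meet in 0. Open state 1: 0a->1.
b: 0b undefined. 0b->0: no, a/bbba meet in 1. 0b->1: ok.
aa: 1a undefined. 1a->0: no, aaab/aabb meet in 1 with "b" left. 1a->1: no, aaab/bab meet in 1 with "b" left. Open state 2: 1a->2.
ab: 1b undefined. 1b->0: no, a/aba meet in 1. 1b->1: ok.
aaa: 2a undefined. 2a->0: ok.
aab: 2b undefined. 2b->0: no, aaab/aabb meet in 1. 2b->1: no, aaab/bab meet in 1. 2b->2: ok.
All examples now run through 3 states with every (state, symbol) defined. Accept strings end in {1}, Reject strings end in {2}; accept={1}.

states=3 start=0 accept={1} delta: 0a->1 0b->1 1a->2 1b->1 2a->0 2b->2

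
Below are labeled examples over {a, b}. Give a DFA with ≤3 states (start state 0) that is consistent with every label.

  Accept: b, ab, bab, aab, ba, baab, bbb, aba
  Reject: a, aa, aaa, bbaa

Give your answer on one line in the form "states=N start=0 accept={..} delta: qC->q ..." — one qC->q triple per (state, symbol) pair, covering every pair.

states=3 start=0 accept={1,2} delta: 0a->0 0b->1 1a->1 1b->2 2a->0 2b->1

State merging on the prefix tree: take the shortest (then alphabetical) example prefix whose next move is undefined and point that move at state 0, else 1, else 2, ...; a target is out if some Accept/Reject pair would then sit in one state with the same input left (inseparable). If every existing state is out, open a new one.
a: 0a undefined. 0a->0: ok.
b: 0b undefined. 0b->0: no, b/a meet in 0. Open state 1: 0b->1.
ba: 1a undefined. 1a->0: no, ba/a meet in 0. 1a->1: ok.
bb: 1b undefined. 1b->0: no, bab/a meet in 0. 1b->1: no, b/bbaa meet in 1. Open state 2: 1b->2.
bba: 2a undefined. 2a->0: ok.
bbb: 2b undefined. 2b->0: no, bbb/a meet in 0. 2b->1: ok.
All examples now run through 3 states with every (state, symbol) defined. Accept strings end in {1,2}, Reject strings end in {0}; accept={1,2}.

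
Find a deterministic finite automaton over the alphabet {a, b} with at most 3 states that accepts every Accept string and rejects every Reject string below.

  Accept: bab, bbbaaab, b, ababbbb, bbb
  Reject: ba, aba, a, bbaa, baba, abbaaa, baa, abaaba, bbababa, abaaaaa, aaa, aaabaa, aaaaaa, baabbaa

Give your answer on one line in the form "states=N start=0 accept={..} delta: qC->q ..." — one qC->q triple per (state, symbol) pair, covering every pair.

Grow the machine one transition at a time. Run the examples from 0; the earliest place one falls off (shortest prefix, ties alphabetical) gets sent to the lowest-numbered state that keeps every Accept/Reject pair distinguishable — a pair clashes when both reach the same state with identical unread suffix — and to a fresh state only if none does.
a: 0a undefined. 0a->0: ok.
b: 0b undefined. 0b->0: no, bab/ba meet in 0. Open state 1: 0b->1.
ba: 1a undefined. 1a->0: ok.
bb: 1b undefined. 1b->0: no, ababbbb/ba meet in 0. 1b->1: ok.
All examples now run through 2 states with every (state, symbol) defined. Accept strings end in {1}, Reject strings end in {0}; accept={1}.

states=2 start=0 accept={1} delta: 0a->0 0b->1 1a->0 1b->1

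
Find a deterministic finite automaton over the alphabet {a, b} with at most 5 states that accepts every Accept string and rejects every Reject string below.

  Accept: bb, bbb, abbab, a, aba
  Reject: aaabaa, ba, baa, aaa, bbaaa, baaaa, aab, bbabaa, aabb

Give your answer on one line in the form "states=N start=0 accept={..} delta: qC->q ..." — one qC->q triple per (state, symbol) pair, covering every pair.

State merging on the prefix tree: take the shortest (then alphabetical) example prefix whose next move is undefined and point that move at state 0, else 1, else 2, ...; a target is out if some Accept/Reject pair would then sit in one state with the same input left (inseparable). If every existing state is out, open a new one.
a: 0a undefined. 0a->0: no, bb/aabb meet in 0 with "bb" left. Open state 1: 0a->1.
b: 0b undefined. 0b->0: no, a/ba meet in 1. 0b->1: ok.
aa: 1a undefined. 1a->0: no, bb/aabb meet in 1 with "b" left. 1a->1: no, bb/aab meet in 1 with "b" left. Open state 2: 1a->2.
ab: 1b undefined. 1b->0: no, abbab/aab meet in 2 with "b" left. 1b->1: no, abbab/aab meet in 2 with "b" left. 1b->2: no, bb/ba meet in 2. Open state 3: 1b->3.
aaa: 2a undefined. 2a->0: ok.
aab: 2b undefined. 2b->0: no, a/aabb meet in 1. 2b->1: no, bb/aabb meet in 3. 2b->2: ok.
aba: 3a undefined. 3a->0: no, aba/aaabaa meet in 0. 3a->1: ok.
abb: 3b undefined. 3b->0: no, bbb/aaabaa meet in 0. 3b->1: no, abbab/ba meet in 2. 3b->2: no, bbb/ba meet in 2. 3b->3: ok.
All examples now run through 4 states with every (state, symbol) defined. Accept strings end in {1,3}, Reject strings end in {0,2}; accept={1,3}.

states=4 start=0 accept={1,3} delta: 0a->1 0b->1 1a->2 1b->3 2a->0 2b->2 3a->1 3b->3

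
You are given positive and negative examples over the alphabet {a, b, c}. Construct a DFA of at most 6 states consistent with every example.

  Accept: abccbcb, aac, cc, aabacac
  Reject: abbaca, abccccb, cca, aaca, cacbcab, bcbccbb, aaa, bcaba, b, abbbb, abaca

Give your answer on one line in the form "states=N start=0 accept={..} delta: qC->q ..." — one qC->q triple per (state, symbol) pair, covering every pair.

states=3 start=0 accept={1} delta: 0a->0 0b->0 0c->1 1a->0 1b->2 1c->1 2a->0 2b->1 2c->2

Fold the examples into a partial DFA from state 0: repeatedly fix the first undefined (state, symbol) met by the shortest-then-alphabetical prefix, trying targets in increasing order and rejecting any under which an Accept and a Reject string meet in one state with the same remainder; add a state when all current targets are rejected. Accepting states are where Accept strings end.
a: 0a undefined. 0a->0: ok.
b: 0b undefined. 0b->0: ok.
c: 0c undefined. 0c->0: no, abccbcb/abbaca meet in 0. Open state 1: 0c->1.
ca: 1a undefined. 1a->0: ok.
cc: 1c undefined. 1c->0: no, cc/abbaca meet in 0. 1c->1: ok.
bcb: 1b undefined. 1b->0: no, abccbcb/abbaca meet in 0. 1b->1: no, abccbcb/abccccb meet in 1. Open state 2: 1b->2.
bcbc: 2c undefined. 2c->0: no, abccbcb/abbaca meet in 0. 2c->1: no, abccbcb/abccccb meet in 2. 2c->2: ok.
bcbccb: 2b undefined. 2b->0: no, abccbcb/abbaca meet in 0. 2b->1: ok.
cacbca: 2a undefined. 2a->0: ok.
All examples now run through 3 states with every (state, symbol) defined. Accept strings end in {1}, Reject strings end in {0,2}; accept={1}.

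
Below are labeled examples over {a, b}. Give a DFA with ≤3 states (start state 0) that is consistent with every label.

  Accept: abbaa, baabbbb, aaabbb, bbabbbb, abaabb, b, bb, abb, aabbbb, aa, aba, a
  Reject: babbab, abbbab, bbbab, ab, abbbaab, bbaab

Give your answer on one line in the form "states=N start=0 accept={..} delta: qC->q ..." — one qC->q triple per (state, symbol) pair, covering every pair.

states=3 start=0 accept={0,1} delta: 0a->1 0b->0 1a->1 1b->2 2a->0 2b->0

Fold the examples into a partial DFA from state 0: repeatedly fix the first undefined (state, symbol) met by the shortest-then-alphabetical prefix, trying targets in increasing order and rejecting any under which an Accept and a Reject string meet in one state with the same remainder; add a state when all current targets are rejected. Accepting states are where Accept strings end.
a: 0a undefined. 0a->0: no, b/ab meet in 0 with "b" left. Open state 1: 0a->1.
b: 0b undefined. 0b->0: ok.
aa: 1a undefined. 1a->0: no, baabbbb/bbaab meet in 0. 1a->1: ok.
ab: 1b undefined. 1b->0: no, baabbbb/babbab meet in 0. 1b->1: no, abbaa/babbab meet in 1. Open state 2: 1b->2.
aba: 2a undefined. 2a->0: ok.
abb: 2b undefined. 2b->0: ok.
All examples now run through 3 states with every (state, symbol) defined. Accept strings end in {0,1}, Reject strings end in {2}; accept={0,1}.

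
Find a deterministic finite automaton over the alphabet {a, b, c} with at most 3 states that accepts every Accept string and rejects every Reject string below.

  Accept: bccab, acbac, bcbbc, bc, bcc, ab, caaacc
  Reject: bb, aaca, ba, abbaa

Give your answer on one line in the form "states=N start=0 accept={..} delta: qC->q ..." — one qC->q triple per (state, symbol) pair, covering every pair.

states=2 start=0 accept={1} delta: 0a->0 0b->1 0c->1 1a->0 1b->0 1c->1

Grow the machine one transition at a time. Run the examples from 0; the earliest place one falls off (shortest prefix, ties alphabetical) gets sent to the lowest-numbered state that keeps every Accept/Reject pair distinguishable — a pair clashes when both reach the same state with identical unread suffix — and to a fresh state only if none does.
a: 0a undefined. 0a->0: ok.
b: 0b undefined. 0b->0: no, ab/bb meet in 0. Open state 1: 0b->1.
c: 0c undefined. 0c->0: no, caaacc/aaca meet in 0. 0c->1: ok.
ba: 1a undefined. 1a->0: ok.
bb: 1b undefined. 1b->0: ok.
bc: 1c undefined. 1c->0: no, bc/bb meet in 0. 1c->1: ok.
All examples now run through 2 states with every (state, symbol) defined. Accept strings end in {1}, Reject strings end in {0}; accept={1}.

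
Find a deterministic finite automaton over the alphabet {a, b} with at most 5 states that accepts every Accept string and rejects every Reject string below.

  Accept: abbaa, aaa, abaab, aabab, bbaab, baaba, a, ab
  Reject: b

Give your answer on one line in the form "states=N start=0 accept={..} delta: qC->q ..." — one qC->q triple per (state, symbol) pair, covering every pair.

states=2 start=0 accept={1} delta: 0a->1 0b->0 1a->1 1b->1

State merging on the prefix tree: take the shortest (then alphabetical) example prefix whose next move is undefined and point that move at state 0, else 1, else 2, ...; a target is out if some Accept/Reject pair would then sit in one state with the same input left (inseparable). If every existing state is out, open a new one.
a: 0a undefined. 0a->0: no, ab/b meet in 0 with "b" left. Open state 1: 0a->1.
b: 0b undefined. 0b->0: ok.
aa: 1a undefined. 1a->0: no, bbaab/b meet in 0. 1a->1: ok.
ab: 1b undefined. 1b->0: no, abaab/b meet in 0. 1b->1: ok.
All examples now run through 2 states with every (state, symbol) defined. Accept strings end in {1}, Reject strings end in {0}; accept={1}.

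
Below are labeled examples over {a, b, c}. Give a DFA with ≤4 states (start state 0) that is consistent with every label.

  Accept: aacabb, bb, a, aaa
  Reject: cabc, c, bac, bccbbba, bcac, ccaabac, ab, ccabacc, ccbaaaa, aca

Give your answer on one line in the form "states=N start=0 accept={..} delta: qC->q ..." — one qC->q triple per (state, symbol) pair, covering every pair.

states=3 start=0 accept={0,2} delta: 0a->0 0b->1 0c->1 1a->1 1b->2 1c->1 2a->1 2b->0 2c->1

Fold the examples into a partial DFA from state 0: repeatedly fix the first undefined (state, symbol) met by the shortest-then-alphabetical prefix, trying targets in increasing order and rejecting any under which an Accept and a Reject string meet in one state with the same remainder; add a state when all current targets are rejected. Accepting states are where Accept strings end.
a: 0a undefined. 0a->0: ok.
b: 0b undefined. 0b->0: no, bb/ab meet in 0. Open state 1: 0b->1.
c: 0c undefined. 0c->0: no, a/c meet in 0. 0c->1: ok.
ba: 1a undefined. 1a->0: no, a/aca meet in 0. 1a->1: ok.
bb: 1b undefined. 1b->0: no, aacabb/cabc meet in 1. 1b->1: no, aacabb/c meet in 1. Open state 2: 1b->2.
bc: 1c undefined. 1c->0: no, a/bac meet in 0. 1c->1: ok.
cabc: 2c undefined. 2c->0: no, a/cabc meet in 0. 2c->1: ok.
ccba: 2a undefined. 2a->0: no, a/ccbaaaa meet in 0. 2a->1: ok.
bccbb: 2b undefined. 2b->0: ok.
All examples now run through 3 states with every (state, symbol) defined. Accept strings end in {0,2}, Reject strings end in {1}; accept={0,2}.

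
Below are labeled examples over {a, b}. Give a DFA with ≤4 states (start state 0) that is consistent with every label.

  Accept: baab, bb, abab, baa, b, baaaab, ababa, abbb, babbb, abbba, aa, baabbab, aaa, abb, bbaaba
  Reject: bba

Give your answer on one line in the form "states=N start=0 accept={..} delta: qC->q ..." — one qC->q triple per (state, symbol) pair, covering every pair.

states=4 start=0 accept={0,1,2} delta: 0a->0 0b->1 1a->0 1b->2 2a->3 2b->0 3a->0 3b->0

State merging on the prefix tree: take the shortest (then alphabetical) example prefix whose next move is undefined and point that move at state 0, else 1, else 2, ...; a target is out if some Accept/Reject pair would then sit in one state with the same input left (inseparable). If every existing state is out, open a new one.
a: 0a undefined. 0a->0: ok.
b: 0b undefined. 0b->0: no, baab/bba meet in 0. Open state 1: 0b->1.
ba: 1a undefined. 1a->0: ok.
bb: 1b undefined. 1b->0: no, bb/bba meet in 0. 1b->1: no, baa/bba meet in 0. Open state 2: 1b->2.
bba: 2a undefined. 2a->0: no, baa/bba meet in 0. 2a->1: no, baab/bba meet in 1. 2a->2: no, bb/bba meet in 2. Open state 3: 2a->3.
abbb: 2b undefined. 2b->0: ok.
bbaa: 3a undefined. 3a->0: ok.
baabbab: 3b undefined. 3b->0: ok.
All examples now run through 4 states with every (state, symbol) defined. Accept strings end in {0,1,2}, Reject strings end in {3}; accept={0,1,2}.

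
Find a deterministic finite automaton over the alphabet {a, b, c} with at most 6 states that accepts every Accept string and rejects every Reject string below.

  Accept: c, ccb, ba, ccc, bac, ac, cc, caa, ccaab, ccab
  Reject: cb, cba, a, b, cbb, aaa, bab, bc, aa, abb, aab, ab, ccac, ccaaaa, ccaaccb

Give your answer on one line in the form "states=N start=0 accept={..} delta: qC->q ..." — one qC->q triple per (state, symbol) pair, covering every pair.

states=5 start=0 accept={2,3} delta: 0a->0 0b->1 0c->2 1a->2 1b->0 1c->0 2a->1 2b->0 2c->3 3a->4 3b->2 3c->2 4a->4 4b->2 4c->0

State merging on the prefix tree: take the shortest (then alphabetical) example prefix whose next move is undefined and point that move at state 0, else 1, else 2, ...; a target is out if some Accept/Reject pair would then sit in one state with the same input left (inseparable). If every existing state is out, open a new one.
a: 0a undefined. 0a->0: ok.
b: 0b undefined. 0b->0: no, c/bc meet in 0 with "c" left. Open state 1: 0b->1.
c: 0c undefined. 0c->0: no, c/a meet in 0. 0c->1: no, c/b meet in 1. Open state 2: 0c->2.
ba: 1a undefined. 1a->0: no, ba/a meet in 0. 1a->1: no, ba/b meet in 1. 1a->2: ok.
bc: 1c undefined. 1c->0: ok.
ca: 2a undefined. 2a->0: no, caa/a meet in 0. 2a->1: ok.
cb: 2b undefined. 2b->0: ok.
cc: 2c undefined. 2c->0: no, c/ccac meet in 2. 2c->1: no, ccb/abb meet in 1 with "b" left. 2c->2: no, c/ccaaaa meet in 2. Open state 3: 2c->3.
abb: 1b undefined. 1b->0: ok.
cca: 3a undefined. 3a->0: no, c/ccac meet in 2. 3a->1: no, c/ccaaaa meet in 2. 3a->2: no, bac/ccac meet in 3. 3a->3: no, ccc/ccac meet in 3 with "c" left. Open state 4: 3a->4.
ccb: 3b undefined. 3b->0: no, ccb/cb meet in 0. 3b->1: no, ccb/b meet in 1. 3b->2: ok.
ccc: 3c undefined. 3c->0: no, ccc/cb meet in 0. 3c->1: no, ccc/b meet in 1. 3c->2: ok.
ccaa: 4a undefined. 4a->0: no, c/ccaaccb meet in 2. 4a->1: no, ccaab/cb meet in 0. 4a->2: no, c/ccaaaa meet in 2. 4a->3: no, c/ccaaccb meet in 2. 4a->4: ok.
ccab: 4b undefined. 4b->0: no, ccaab/cb meet in 0. 4b->1: no, ccaab/b meet in 1. 4b->2: ok.
ccac: 4c undefined. 4c->0: ok.
All examples now run through 5 states with every (state, symbol) defined. Accept strings end in {2,3}, Reject strings end in {0,1,4}; accept={2,3}.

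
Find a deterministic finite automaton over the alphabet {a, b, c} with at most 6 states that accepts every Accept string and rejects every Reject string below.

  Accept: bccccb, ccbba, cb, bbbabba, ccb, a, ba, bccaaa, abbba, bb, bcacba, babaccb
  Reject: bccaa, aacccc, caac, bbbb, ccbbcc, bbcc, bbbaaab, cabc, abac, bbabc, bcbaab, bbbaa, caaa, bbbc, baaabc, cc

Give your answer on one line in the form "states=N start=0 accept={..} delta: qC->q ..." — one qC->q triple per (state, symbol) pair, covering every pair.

Fold the examples into a partial DFA from state 0: repeatedly fix the first undefined (state, symbol) met by the shortest-then-alphabetical prefix, trying targets in increasing order and rejecting any under which an Accept and a Reject string meet in one state with the same remainder; add a state when all current targets are rejected. Accepting states are where Accept strings end.
a: 0a undefined. 0a->0: ok.
b: 0b undefined. 0b->0: no, bbbabba/bbbb meet in 0. Open state 1: 0b->1.
c: 0c undefined. 0c->0: no, a/aacccc meet in 0. 0c->1: ok.
ba: 1a undefined. 1a->0: no, a/caaa meet in 0. 1a->1: no, ba/caaa meet in 1. Open state 2: 1a->2.
bb: 1b undefined. 1b->0: no, cb/bbbb meet in 0. 1b->1: no, cb/bbbb meet in 1. 1b->2: ok.
bc: 1c undefined. 1c->0: no, ccbba/bccaa meet in 2 with "a" left. 1c->1: no, bccaaa/caaa meet in 2 with "aa" left. 1c->2: no, cb/cc meet in 2. Open state 3: 1c->3.
baa: 2a undefined. 2a->0: no, a/caaa meet in 0. 2a->1: no, cb/caaa meet in 2. 2a->2: no, cb/caaa meet in 2. 2a->3: ok.
bab: 2b undefined. 2b->0: no, bbbabba/cc meet in 3. 2b->1: no, cb/bbbb meet in 2. 2b->2: no, cb/bbbb meet in 2. 2b->3: no, ccb/bbbb meet in 3 with "b" left. Open state 4: 2b->4.
bbc: 2c undefined. 2c->0: no, a/abac meet in 0. 2c->1: ok.
bca: 3a undefined. 3a->0: no, a/caaa meet in 0. 3a->1: ok.
bcb: 3b undefined. 3b->0: ok.
bcc: 3c undefined. 3c->0: no, bccccb/bccaa meet in 0. 3c->1: no, bccaaa/caac meet in 1. 3c->2: no, ccbba/caac meet in 2. 3c->3: no, ccbba/bccaa meet in 2. 3c->4: ok.
baba: 4a undefined. 4a->0: no, bbbabba/bbcc meet in 3. 4a->1: no, ccbba/bccaa meet in 2. 4a->2: no, ccbba/bbbaaab meet in 2. 4a->3: no, abbba/bbcc meet in 3. 4a->4: no, bccaaa/bccaa meet in 4. Open state 5: 4a->5.
bbbb: 4b undefined. 4b->0: no, ccb/bbbb meet in 0. 4b->1: ok.
bbbc: 4c undefined. 4c->0: no, ccb/aacccc meet in 0. 4c->1: ok.
babac: 5c undefined. 5c->0: ok.
bbbaa: 5a undefined. 5a->0: no, bccccb/bccaa meet in 0. 5a->1: ok.
bbbab: 5b undefined. 5b->0: ok.
All examples now run through 6 states with every (state, symbol) defined. Accept strings end in {0,2,5}, Reject strings end in {1,3,4}; accept={0,2,5}.

states=6 start=0 accept={0,2,5} delta: 0a->0 0b->1 0c->1 1a->2 1b->2 1c->3 2a->3 2b->4 2c->1 3a->1 3b->0 3c->4 4a->5 4b->1 4c->1 5a->1 5b->0 5c->0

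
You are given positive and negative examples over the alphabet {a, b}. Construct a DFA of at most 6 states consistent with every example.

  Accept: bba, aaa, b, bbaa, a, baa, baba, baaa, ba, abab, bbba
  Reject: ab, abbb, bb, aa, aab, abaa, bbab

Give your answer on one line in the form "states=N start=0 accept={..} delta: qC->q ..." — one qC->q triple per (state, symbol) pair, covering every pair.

Fold the examples into a partial DFA from state 0: repeatedly fix the first undefined (state, symbol) met by the shortest-then-alphabetical prefix, trying targets in increasing order and rejecting any under which an Accept and a Reject string meet in one state with the same remainder; add a state when all current targets are rejected. Accepting states are where Accept strings end.
a: 0a undefined. 0a->0: no, aaa/aa meet in 0. Open state 1: 0a->1.
b: 0b undefined. 0b->0: no, b/bb meet in 0. 0b->1: no, bbaa/abaa meet in 1 with "baa" left. Open state 2: 0b->2.
aa: 1a undefined. 1a->0: no, b/aab meet in 2. 1a->1: no, aaa/aa meet in 1. 1a->2: no, b/aa meet in 2. Open state 3: 1a->3.
ab: 1b undefined. 1b->0: no, abab/ab meet in 0. 1b->1: no, aaa/abaa meet in 3 with "a" left. 1b->2: no, b/ab meet in 2. 1b->3: ok.
ba: 2a undefined. 2a->0: no, baaa/ab meet in 3. 2a->1: no, baa/ab meet in 3. 2a->2: ok.
bb: 2b undefined. 2b->0: no, bbaa/ab meet in 3. 2b->1: no, bba/ab meet in 3. 2b->2: no, bba/bb meet in 2. 2b->3: no, bbaa/abaa meet in 3 with "aa" left. Open state 4: 2b->4.
aaa: 3a undefined. 3a->0: no, a/abaa meet in 1. 3a->1: no, abab/ab meet in 3. 3a->2: no, aaa/abaa meet in 2. 3a->3: no, aaa/ab meet in 3. 3a->4: no, bba/abaa meet in 4 with "a" left. Open state 5: 3a->5.
aab: 3b undefined. 3b->0: no, b/abbb meet in 2. 3b->1: no, a/aab meet in 1. 3b->2: no, b/aab meet in 2. 3b->3: ok.
bba: 4a undefined. 4a->0: no, b/bbab meet in 2. 4a->1: no, bbaa/ab meet in 3. 4a->2: ok.
bbb: 4b undefined. 4b->0: ok.
abaa: 5a undefined. 5a->0: ok.
abab: 5b undefined. 5b->0: no, abab/abaa meet in 0. 5b->1: ok.
All examples now run through 6 states with every (state, symbol) defined. Accept strings end in {1,2,5}, Reject strings end in {0,3,4}; accept={1,2,5}.

states=6 start=0 accept={1,2,5} delta: 0a->1 0b->2 1a->3 1b->3 2a->2 2b->4 3a->5 3b->3 4a->2 4b->0 5a->0 5b->1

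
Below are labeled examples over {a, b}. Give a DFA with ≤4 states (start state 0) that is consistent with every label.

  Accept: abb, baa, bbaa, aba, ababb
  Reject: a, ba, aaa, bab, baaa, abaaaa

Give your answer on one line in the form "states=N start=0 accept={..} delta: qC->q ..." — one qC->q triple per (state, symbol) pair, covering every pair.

Grow the machine one transition at a time. Run the examples from 0; the earliest place one falls off (shortest prefix, ties alphabetical) gets sent to the lowest-numbered state that keeps every Accept/Reject pair distinguishable — a pair clashes when both reach the same state with identical unread suffix — and to a fresh state only if none does.
a: 0a undefined. 0a->0: no, aba/ba meet in 0 with "ba" left. Open state 1: 0a->1.
b: 0b undefined. 0b->0: ok.
aa: 1a undefined. 1a->0: ok.
ab: 1b undefined. 1b->0: no, abb/bab meet in 0. 1b->1: no, abb/a meet in 1. Open state 2: 1b->2.
aba: 2a undefined. 2a->0: ok.
abb: 2b undefined. 2b->0: ok.
All examples now run through 3 states with every (state, symbol) defined. Accept strings end in {0}, Reject strings end in {1,2}; accept={0}.

states=3 start=0 accept={0} delta: 0a->1 0b->0 1a->0 1b->2 2a->0 2b->0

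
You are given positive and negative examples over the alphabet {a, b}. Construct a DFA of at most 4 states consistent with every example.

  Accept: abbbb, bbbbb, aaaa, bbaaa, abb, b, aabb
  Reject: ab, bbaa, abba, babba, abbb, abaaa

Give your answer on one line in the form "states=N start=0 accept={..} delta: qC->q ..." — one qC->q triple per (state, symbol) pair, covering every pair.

Grow the machine one transition at a time. Run the examples from 0; the earliest place one falls off (shortest prefix, ties alphabetical) gets sent to the lowest-numbered state that keeps every Accept/Reject pair distinguishable — a pair clashes when both reach the same state with identical unread suffix — and to a fresh state only if none does.
a: 0a undefined. 0a->0: no, b/ab meet in 0 with "b" left. Open state 1: 0a->1.
b: 0b undefined. 0b->0: ok.
aa: 1a undefined. 1a->0: no, bbbbb/bbaa meet in 0. 1a->1: no, aaaa/bbaa meet in 1. Open state 2: 1a->2.
ab: 1b undefined. 1b->0: no, abbbb/ab meet in 0. 1b->1: no, abbbb/ab meet in 1. 1b->2: no, aabb/abbb meet in 2 with "bb" left. Open state 3: 1b->3.
aaa: 2a undefined. 2a->0: ok.
aab: 2b undefined. 2b->0: ok.
aba: 3a undefined. 3a->0: ok.
abb: 3b undefined. 3b->0: no, abbbb/abbb meet in 0. 3b->1: ok.
All examples now run through 4 states with every (state, symbol) defined. Accept strings end in {0,1}, Reject strings end in {2,3}; accept={0,1}.

states=4 start=0 accept={0,1} delta: 0a->1 0b->0 1a->2 1b->3 2a->0 2b->0 3a->0 3b->1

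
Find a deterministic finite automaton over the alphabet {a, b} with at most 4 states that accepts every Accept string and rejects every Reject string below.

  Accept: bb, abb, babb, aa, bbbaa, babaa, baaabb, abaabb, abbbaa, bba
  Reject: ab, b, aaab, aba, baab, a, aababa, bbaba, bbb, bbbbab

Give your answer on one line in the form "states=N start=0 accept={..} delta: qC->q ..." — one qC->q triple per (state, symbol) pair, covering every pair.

Grow the machine one transition at a time. Run the examples from 0; the earliest place one falls off (shortest prefix, ties alphabetical) gets sent to the lowest-numbered state that keeps every Accept/Reject pair distinguishable — a pair clashes when both reach the same state with identical unread suffix — and to a fresh state only if none does.
a: 0a undefined. 0a->0: no, aa/a meet in 0. Open state 1: 0a->1.
b: 0b undefined. 0b->0: no, bb/b meet in 0. 0b->1: no, bb/ab meet in 1 with "b" left. Open state 2: 0b->2.
aa: 1a undefined. 1a->0: ok.
ab: 1b undefined. 1b->0: no, abb/b meet in 2. 1b->1: no, abb/ab meet in 1. 1b->2: ok.
ba: 2a undefined. 2a->0: no, aa/aba meet in 0. 2a->1: ok.
bb: 2b undefined. 2b->0: no, bba/aba meet in 1. 2b->1: no, bb/aba meet in 1. 2b->2: no, bb/ab meet in 2. Open state 3: 2b->3.
bba: 3a undefined. 3a->0: ok.
bbb: 3b undefined. 3b->0: no, aa/bbb meet in 0. 3b->1: no, bbbaa/aba meet in 1. 3b->2: ok.
All examples now run through 4 states with every (state, symbol) defined. Accept strings end in {0,3}, Reject strings end in {1,2}; accept={0,3}.

states=4 start=0 accept={0,3} delta: 0a->1 0b->2 1a->0 1b->2 2a->1 2b->3 3a->0 3b->2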